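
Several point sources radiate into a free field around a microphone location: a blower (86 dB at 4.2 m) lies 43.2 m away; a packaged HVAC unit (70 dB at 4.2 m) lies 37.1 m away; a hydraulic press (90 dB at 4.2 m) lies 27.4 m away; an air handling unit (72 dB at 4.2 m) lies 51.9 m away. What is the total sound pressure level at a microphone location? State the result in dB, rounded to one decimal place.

74.4 dB

Propagate each source to the receiver with L = L_ref − 20·log₁₀(r/r_ref), then add intensities.
blower: 86 − 20·log₁₀(43.2/4.2) = 86 − 20.24 = 65.76 dB.
packaged HVAC unit: 70 − 20·log₁₀(37.1/4.2) = 70 − 18.92 = 51.08 dB.
hydraulic press: 90 − 20·log₁₀(27.4/4.2) = 90 − 16.29 = 73.71 dB.
air handling unit: 72 − 20·log₁₀(51.9/4.2) = 72 − 21.84 = 50.16 dB.
Σ 10^(L/10) = 2.749e+07 → L_total = 10·log₁₀(2.749e+07) = 74.39 dB.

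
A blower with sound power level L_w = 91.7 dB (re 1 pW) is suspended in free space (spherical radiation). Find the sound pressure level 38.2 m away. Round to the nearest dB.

49 dB

The power spreads over a sphere of area 4π·r², so L_p = L_w − 10·log₁₀(4π·r²).
4π·r² = 1.834e+04 m², 10·log₁₀ of that is 42.633 dB.
L_p = 91.7 − 42.633 = 49.07 dB.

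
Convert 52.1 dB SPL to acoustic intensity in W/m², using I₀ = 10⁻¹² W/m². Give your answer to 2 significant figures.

1.6e-07 W/m²

I = I₀·10^(L/10) = 10⁻¹² × 10^(52.1/10) = 10^(-6.790).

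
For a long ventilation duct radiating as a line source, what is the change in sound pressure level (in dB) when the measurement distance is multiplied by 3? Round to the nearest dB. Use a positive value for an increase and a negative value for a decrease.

-5 dB

A line source loses 3 dB per doubling of distance; generally ΔL = −10·log₁₀(r₂/r₁).
ΔL = −10·log₁₀(3) = -4.77 dB.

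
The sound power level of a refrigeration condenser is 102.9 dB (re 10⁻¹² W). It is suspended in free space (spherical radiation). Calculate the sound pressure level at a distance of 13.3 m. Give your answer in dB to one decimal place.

The power spreads over a sphere of area 4π·r², so L_p = L_w − 10·log₁₀(4π·r²).
4π·r² = 2223 m², 10·log₁₀ of that is 33.469 dB.
L_p = 102.9 − 33.469 = 69.43 dB.

69.4 dB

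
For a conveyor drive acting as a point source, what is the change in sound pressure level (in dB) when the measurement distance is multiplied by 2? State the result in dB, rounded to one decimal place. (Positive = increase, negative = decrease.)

Point-source spreading: ΔL = −20·log₁₀(r₂/r₁).
ΔL = −20·log₁₀(2) = -6.02 dB.

-6.0 dB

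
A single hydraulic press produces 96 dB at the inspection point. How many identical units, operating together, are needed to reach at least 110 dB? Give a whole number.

Need L₁ + 10·log₁₀ N ≥ 110, i.e. log₁₀ N ≥ 1.40.
N ≥ 10^(14.0/10) = 25.119, so N = 26.

26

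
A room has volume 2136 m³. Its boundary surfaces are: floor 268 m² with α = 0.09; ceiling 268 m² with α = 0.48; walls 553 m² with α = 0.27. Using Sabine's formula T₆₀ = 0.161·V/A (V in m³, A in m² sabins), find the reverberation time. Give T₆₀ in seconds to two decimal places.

A = Σ Sᵢαᵢ = 268·0.09 + 268·0.48 + 553·0.27 = 302.07 m².
T₆₀ = 0.161·V/A = 0.161·2136/302.07 = 1.138 s.

1.14 s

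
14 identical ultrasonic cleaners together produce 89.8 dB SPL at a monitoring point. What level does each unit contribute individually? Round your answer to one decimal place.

78.3 dB SPL

For N identical incoherent sources L_total = L₁ + 10·log₁₀ N, so L₁ = 89.8 − 10·log₁₀(14) = 89.8 − 11.461.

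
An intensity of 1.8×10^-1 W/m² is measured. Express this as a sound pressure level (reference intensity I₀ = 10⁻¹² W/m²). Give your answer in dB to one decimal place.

112.6 dB

L = 10·log₁₀(I/I₀) = 10·log₁₀(1.8×10^-1/10⁻¹²) = 10·log₁₀(1.8×10^11).
L = 10·(0.2553 + 11) = 112.55 dB.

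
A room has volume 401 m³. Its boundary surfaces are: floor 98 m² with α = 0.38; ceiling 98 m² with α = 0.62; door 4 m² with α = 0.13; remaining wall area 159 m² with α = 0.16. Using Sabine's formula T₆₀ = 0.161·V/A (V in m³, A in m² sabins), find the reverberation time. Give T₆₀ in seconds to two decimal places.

Summing Sᵢαᵢ: 98·0.38 + 98·0.62 + 4·0.13 + 159·0.16 = 123.96 m².
T₆₀ = 0.161 × 401 / 123.96 = 0.521 s.

0.52 s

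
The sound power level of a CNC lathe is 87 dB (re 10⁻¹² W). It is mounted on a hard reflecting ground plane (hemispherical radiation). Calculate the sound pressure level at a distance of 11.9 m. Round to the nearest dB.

Free-field hemispherical radiation: L_p = L_w − 10·log₁₀(2π·r²), r = 11.9 m.
2π·r² = 889.8 m², 10·log₁₀ of that is 29.493 dB.
L_p = 87 − 29.493 = 57.51 dB.

58 dB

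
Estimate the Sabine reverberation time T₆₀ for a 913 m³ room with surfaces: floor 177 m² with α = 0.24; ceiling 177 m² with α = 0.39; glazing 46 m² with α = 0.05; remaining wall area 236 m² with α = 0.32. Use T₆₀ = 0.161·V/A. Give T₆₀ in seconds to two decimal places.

Total absorption A = 177·0.24 + 177·0.39 + 46·0.05 + 236·0.32 = 189.33 m² sabins.
T₆₀ = 0.161·V/A = 0.161·913/189.33 = 0.776 s.

0.78 s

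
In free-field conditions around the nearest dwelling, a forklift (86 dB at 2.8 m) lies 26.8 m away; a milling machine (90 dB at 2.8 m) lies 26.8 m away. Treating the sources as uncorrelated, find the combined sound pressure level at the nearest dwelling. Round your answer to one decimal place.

Propagate each source to the receiver with L = L_ref − 20·log₁₀(r/r_ref), then add intensities.
forklift: 86 − 20·log₁₀(26.8/2.8) = 86 − 19.62 = 66.38 dB.
milling machine: 90 − 20·log₁₀(26.8/2.8) = 90 − 19.62 = 70.38 dB.
Σ 10^(L/10) = 1.526e+07 → L_total = 10·log₁₀(1.526e+07) = 71.84 dB.

71.8 dB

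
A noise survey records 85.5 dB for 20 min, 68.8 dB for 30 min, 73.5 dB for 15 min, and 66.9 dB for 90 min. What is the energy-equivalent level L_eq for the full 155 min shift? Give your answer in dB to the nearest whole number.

77 dB

L_eq = 10·log₁₀[(1/T)·Σ tᵢ·10^(Lᵢ/10)] with T = 155 min.
Σ tᵢ·10^(Lᵢ/10) = 20·10^(85.5/10) + 30·10^(68.8/10) + 15·10^(73.5/10) + 90·10^(66.9/10) = 8.100e+09.
L_eq = 10·log₁₀(8.100e+09/155) = 77.18 dB.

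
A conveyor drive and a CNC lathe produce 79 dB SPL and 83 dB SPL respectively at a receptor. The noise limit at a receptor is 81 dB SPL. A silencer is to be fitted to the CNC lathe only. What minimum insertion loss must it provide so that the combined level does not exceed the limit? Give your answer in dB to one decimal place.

6.3 dB

Everything except the CNC lathe sums to 10^(79/10) = 7.943e+07 in linear terms, 79.00 dB SPL.
To meet 81 dB SPL overall, the treated CNC lathe may contribute at most 10^(81/10) − 7.943e+07 = 4.646e+07, i.e. 76.67 dB SPL.
So the CNC lathe must be reduced from 83 to 76.67 dB SPL: IL = 6.33 dB.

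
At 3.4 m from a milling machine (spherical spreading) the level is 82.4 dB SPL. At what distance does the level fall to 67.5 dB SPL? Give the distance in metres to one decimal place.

18.9 m

For a point source L₁ − L₂ = 20·log₁₀(r₂/r₁), so r₂ = r₁·10^((L₁−L₂)/20).
r₂ = 3.4·10^((82.4−67.5)/20) = 3.4·10^(14.9/20) = 18.90 m.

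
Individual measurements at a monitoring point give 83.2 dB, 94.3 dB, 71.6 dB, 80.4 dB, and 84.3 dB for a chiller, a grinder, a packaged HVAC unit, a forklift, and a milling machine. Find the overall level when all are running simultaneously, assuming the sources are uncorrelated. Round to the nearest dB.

95 dB

For uncorrelated sources the intensities add, so convert each level to linear form, sum, and take 10·log₁₀ of the total.
Σ 10^(L/10) = 10^(83.2/10) + 10^(94.3/10) + 10^(71.6/10) + 10^(80.4/10) + 10^(84.3/10) = 3.294e+09.
L_total = 10·log₁₀(3.294e+09) = 95.18 dB.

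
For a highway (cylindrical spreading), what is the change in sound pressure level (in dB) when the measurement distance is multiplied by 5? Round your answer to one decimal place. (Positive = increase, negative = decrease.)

-7.0 dB

Line-source spreading: ΔL = −10·log₁₀(r₂/r₁).
ΔL = −10·log₁₀(5) = -6.99 dB.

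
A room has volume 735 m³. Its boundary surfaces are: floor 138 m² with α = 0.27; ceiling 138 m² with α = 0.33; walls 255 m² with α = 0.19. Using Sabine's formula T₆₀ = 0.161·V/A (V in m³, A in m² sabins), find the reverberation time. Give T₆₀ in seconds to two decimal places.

Total absorption A = 138·0.27 + 138·0.33 + 255·0.19 = 131.25 m² sabins.
T₆₀ = 0.161·V/A = 0.161·735/131.25 = 0.902 s.

0.90 s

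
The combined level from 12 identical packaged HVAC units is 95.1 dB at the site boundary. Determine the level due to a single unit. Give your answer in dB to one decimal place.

Dividing the total intensity by 12 lowers the level by 10·log₁₀ 12 = 10.792 dB: L₁ = 95.1 − 10.792.

84.3 dB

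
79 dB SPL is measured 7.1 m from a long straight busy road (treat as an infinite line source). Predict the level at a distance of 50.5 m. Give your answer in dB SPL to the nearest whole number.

70 dB SPL

For a line source, L₂ = L₁ − 10·log₁₀(r₂/r₁).
L₂ = 79 − 10·log₁₀(50.5/7.1) = 79 − 8.520 = 70.48 dB SPL.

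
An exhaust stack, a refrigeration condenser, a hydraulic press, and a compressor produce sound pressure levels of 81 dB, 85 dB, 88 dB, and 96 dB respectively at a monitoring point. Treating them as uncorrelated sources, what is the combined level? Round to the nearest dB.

97 dB

Incoherent sources combine by intensity addition: L_total = 10·log₁₀(Σ 10^(L_i/10)).
Σ 10^(L/10) = 10^(81/10) + 10^(85/10) + 10^(88/10) + 10^(96/10) = 5.054e+09.
L_total = 10·log₁₀(5.054e+09) = 97.04 dB.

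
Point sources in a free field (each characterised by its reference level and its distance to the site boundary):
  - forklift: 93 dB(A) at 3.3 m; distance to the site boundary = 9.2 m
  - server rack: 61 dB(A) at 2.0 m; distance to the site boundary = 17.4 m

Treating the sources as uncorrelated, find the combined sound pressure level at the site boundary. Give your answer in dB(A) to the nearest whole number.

84 dB(A)

Propagate each source to the receiver with L = L_ref − 20·log₁₀(r/r_ref), then add intensities.
forklift: 93 − 20·log₁₀(9.2/3.3) = 93 − 8.91 = 84.09 dB(A).
server rack: 61 − 20·log₁₀(17.4/2.0) = 61 − 18.79 = 42.21 dB(A).
Σ 10^(L/10) = 2.567e+08 → L_total = 10·log₁₀(2.567e+08) = 84.09 dB(A).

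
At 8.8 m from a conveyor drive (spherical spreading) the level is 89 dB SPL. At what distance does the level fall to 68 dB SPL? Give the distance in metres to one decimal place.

For a point source L₁ − L₂ = 20·log₁₀(r₂/r₁), so r₂ = r₁·10^((L₁−L₂)/20).
r₂ = 8.8·10^((89−68)/20) = 8.8·10^(21.0/20) = 98.74 m.

98.7 m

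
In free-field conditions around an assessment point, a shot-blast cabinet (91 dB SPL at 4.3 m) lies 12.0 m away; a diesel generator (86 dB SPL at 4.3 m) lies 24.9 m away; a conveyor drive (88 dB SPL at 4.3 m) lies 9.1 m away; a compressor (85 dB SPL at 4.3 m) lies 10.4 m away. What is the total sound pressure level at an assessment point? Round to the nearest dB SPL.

First find each source's level at the receiver (point-source: −20·log₁₀(r/r_ref)), then combine on an intensity basis.
shot-blast cabinet: 91 − 20·log₁₀(12.0/4.3) = 91 − 8.91 = 82.09 dB SPL.
diesel generator: 86 − 20·log₁₀(24.9/4.3) = 86 − 15.25 = 70.75 dB SPL.
conveyor drive: 88 − 20·log₁₀(9.1/4.3) = 88 − 6.51 = 81.49 dB SPL.
compressor: 85 − 20·log₁₀(10.4/4.3) = 85 − 7.67 = 77.33 dB SPL.
Σ 10^(L/10) = 3.685e+08 → L_total = 10·log₁₀(3.685e+08) = 85.66 dB SPL.

86 dB SPL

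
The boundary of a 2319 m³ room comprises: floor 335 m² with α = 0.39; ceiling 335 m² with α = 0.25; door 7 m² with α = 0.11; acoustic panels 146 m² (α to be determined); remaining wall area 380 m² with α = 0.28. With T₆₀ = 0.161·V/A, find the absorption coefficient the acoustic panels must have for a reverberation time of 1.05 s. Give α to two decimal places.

0.23

From T₆₀ = 0.161·V/A, the target T₆₀ = 1.05 s needs A = 0.161·2319/1.05 = 355.58 m².
Absorption from the other surfaces = 335·0.39 + 335·0.25 + 7·0.11 + 380·0.28 = 321.57 m², so the acoustic panels must supply 34.01 m² over 146 m².
α = 34.01/146 = 0.233.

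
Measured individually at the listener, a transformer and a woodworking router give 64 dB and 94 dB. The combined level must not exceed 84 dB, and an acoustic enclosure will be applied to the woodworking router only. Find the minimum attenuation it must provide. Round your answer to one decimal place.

10.0 dB

Fixed contribution from the other source: Σ 10^(L/10) = 10^(64/10) = 2.512e+06 (64.00 dB).
The limit corresponds to 10^(84/10) = 2.512e+08; subtracting the fixed part leaves 2.487e+08 for the woodworking router, i.e. 83.96 dB.
So the woodworking router must be reduced from 94 to 83.96 dB: IL = 10.04 dB.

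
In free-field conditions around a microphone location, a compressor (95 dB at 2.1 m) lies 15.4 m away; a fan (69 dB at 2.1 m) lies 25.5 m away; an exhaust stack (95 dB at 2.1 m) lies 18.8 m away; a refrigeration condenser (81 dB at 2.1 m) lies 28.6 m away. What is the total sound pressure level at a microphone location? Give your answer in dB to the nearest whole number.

80 dB

Apply inverse-square spreading to bring every level to the receiver, then sum 10^(L/10).
compressor: 95 − 20·log₁₀(15.4/2.1) = 95 − 17.31 = 77.69 dB.
fan: 69 − 20·log₁₀(25.5/2.1) = 69 − 21.69 = 47.31 dB.
exhaust stack: 95 − 20·log₁₀(18.8/2.1) = 95 − 19.04 = 75.96 dB.
refrigeration condenser: 81 − 20·log₁₀(28.6/2.1) = 81 − 22.68 = 58.32 dB.
Σ 10^(L/10) = 9.899e+07 → L_total = 10·log₁₀(9.899e+07) = 79.96 dB.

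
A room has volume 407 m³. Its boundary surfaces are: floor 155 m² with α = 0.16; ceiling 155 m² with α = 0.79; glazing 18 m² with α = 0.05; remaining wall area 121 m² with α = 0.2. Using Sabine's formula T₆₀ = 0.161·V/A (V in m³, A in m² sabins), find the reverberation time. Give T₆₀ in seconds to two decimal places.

A = Σ Sᵢαᵢ = 155·0.16 + 155·0.79 + 18·0.05 + 121·0.2 = 172.35 m².
T₆₀ = 0.161 × 407 / 172.35 = 0.380 s.

0.38 s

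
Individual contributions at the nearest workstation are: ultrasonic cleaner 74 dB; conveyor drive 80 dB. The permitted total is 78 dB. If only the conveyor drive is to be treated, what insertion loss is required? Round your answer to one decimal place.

4.2 dB

Everything except the conveyor drive sums to 10^(74/10) = 2.512e+07 in linear terms, 74.00 dB.
To meet 78 dB overall, the treated conveyor drive may contribute at most 10^(78/10) − 2.512e+07 = 3.798e+07, i.e. 75.80 dB.
So the conveyor drive must be reduced from 80 to 75.80 dB: IL = 4.20 dB.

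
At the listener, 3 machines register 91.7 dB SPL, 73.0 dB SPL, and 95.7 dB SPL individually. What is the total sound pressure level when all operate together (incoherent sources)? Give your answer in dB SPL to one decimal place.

For uncorrelated sources the intensities add, so convert each level to linear form, sum, and take 10·log₁₀ of the total.
Σ 10^(L/10) = 10^(91.7/10) + 10^(73.0/10) + 10^(95.7/10) = 5.214e+09.
L_total = 10·log₁₀(5.214e+09) = 97.17 dB SPL.

97.2 dB SPL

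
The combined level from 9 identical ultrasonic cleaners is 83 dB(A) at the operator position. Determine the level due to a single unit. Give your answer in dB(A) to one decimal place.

73.5 dB(A)

Dividing the total intensity by 9 lowers the level by 10·log₁₀ 9 = 9.542 dB: L₁ = 83 − 9.542.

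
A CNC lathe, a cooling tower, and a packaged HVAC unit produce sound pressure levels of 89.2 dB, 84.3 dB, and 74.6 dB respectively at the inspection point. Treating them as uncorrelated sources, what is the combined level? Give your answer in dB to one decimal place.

90.5 dB

Incoherent sources combine by intensity addition: L_total = 10·log₁₀(Σ 10^(L_i/10)).
Σ 10^(L/10) = 10^(89.2/10) + 10^(84.3/10) + 10^(74.6/10) = 1.130e+09.
L_total = 10·log₁₀(1.130e+09) = 90.53 dB.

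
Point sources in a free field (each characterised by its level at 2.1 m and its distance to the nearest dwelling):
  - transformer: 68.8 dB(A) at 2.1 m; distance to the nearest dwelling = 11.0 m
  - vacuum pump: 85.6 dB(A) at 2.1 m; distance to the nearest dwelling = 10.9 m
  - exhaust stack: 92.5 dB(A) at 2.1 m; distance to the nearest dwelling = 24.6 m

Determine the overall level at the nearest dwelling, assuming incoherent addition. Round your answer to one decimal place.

Apply inverse-square spreading to bring every level to the receiver, then sum 10^(L/10).
transformer: 68.8 − 20·log₁₀(11.0/2.1) = 68.8 − 14.38 = 54.42 dB(A).
vacuum pump: 85.6 − 20·log₁₀(10.9/2.1) = 85.6 − 14.30 = 71.30 dB(A).
exhaust stack: 92.5 − 20·log₁₀(24.6/2.1) = 92.5 − 21.37 = 71.13 dB(A).
Σ 10^(L/10) = 2.671e+07 → L_total = 10·log₁₀(2.671e+07) = 74.27 dB(A).

74.3 dB(A)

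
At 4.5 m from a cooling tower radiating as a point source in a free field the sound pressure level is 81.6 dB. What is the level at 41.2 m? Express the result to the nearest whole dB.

62 dB

Spherical spreading from a point source gives a 20·log₁₀(r₂/r₁) drop.
L₂ = 81.6 − 20·log₁₀(41.2/4.5) = 81.6 − 19.234 = 62.37 dB.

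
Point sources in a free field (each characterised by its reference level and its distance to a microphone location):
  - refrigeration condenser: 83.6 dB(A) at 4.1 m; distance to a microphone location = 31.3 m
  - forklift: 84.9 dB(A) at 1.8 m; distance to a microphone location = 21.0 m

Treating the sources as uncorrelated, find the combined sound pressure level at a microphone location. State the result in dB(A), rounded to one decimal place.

Propagate each source to the receiver with L = L_ref − 20·log₁₀(r/r_ref), then add intensities.
refrigeration condenser: 83.6 − 20·log₁₀(31.3/4.1) = 83.6 − 17.66 = 65.94 dB(A).
forklift: 84.9 − 20·log₁₀(21.0/1.8) = 84.9 − 21.34 = 63.56 dB(A).
Σ 10^(L/10) = 6.201e+06 → L_total = 10·log₁₀(6.201e+06) = 67.92 dB(A).

67.9 dB(A)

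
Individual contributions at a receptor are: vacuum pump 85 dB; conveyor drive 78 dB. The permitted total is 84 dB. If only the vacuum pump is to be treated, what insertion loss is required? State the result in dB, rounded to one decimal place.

2.3 dB

The untreated sources together contribute 10^(78/10) = 6.310e+07, i.e. 78.00 dB.
The limit corresponds to 10^(84/10) = 2.512e+08; subtracting the fixed part leaves 1.881e+08 for the vacuum pump, i.e. 82.74 dB.
So the vacuum pump must be reduced from 85 to 82.74 dB: IL = 2.26 dB.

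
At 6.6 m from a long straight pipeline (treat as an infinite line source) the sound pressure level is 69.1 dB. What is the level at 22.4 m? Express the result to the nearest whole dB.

64 dB

Line-source attenuation: ΔL = 10·log₁₀(r₂/r₁) = 10·log₁₀(22.4/6.6) = 5.307 dB.
L₂ = 69.1 − 10·log₁₀(22.4/6.6) = 69.1 − 5.307 = 63.79 dB.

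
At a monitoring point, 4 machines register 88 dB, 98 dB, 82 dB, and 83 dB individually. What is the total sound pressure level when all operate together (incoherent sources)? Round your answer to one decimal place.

98.6 dB

Incoherent sources combine by intensity addition: L_total = 10·log₁₀(Σ 10^(L_i/10)).
Σ 10^(L/10) = 10^(88/10) + 10^(98/10) + 10^(82/10) + 10^(83/10) = 7.299e+09.
L_total = 10·log₁₀(7.299e+09) = 98.63 dB.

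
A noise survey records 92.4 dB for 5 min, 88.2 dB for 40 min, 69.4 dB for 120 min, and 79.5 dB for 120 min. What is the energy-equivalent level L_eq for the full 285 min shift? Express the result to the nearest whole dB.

82 dB

Weight each interval's intensity by its duration and average over T = 285 min:
Σ tᵢ·10^(Lᵢ/10) = 5·10^(92.4/10) + 40·10^(88.2/10) + 120·10^(69.4/10) + 120·10^(79.5/10) = 4.686e+10.
L_eq = 10·log₁₀(4.686e+10/285) = 82.16 dB.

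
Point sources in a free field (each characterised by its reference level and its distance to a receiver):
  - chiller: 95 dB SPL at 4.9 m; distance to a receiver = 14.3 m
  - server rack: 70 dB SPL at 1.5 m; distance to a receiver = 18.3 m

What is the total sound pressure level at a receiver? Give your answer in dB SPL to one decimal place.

85.7 dB SPL

Propagate each source to the receiver with L = L_ref − 20·log₁₀(r/r_ref), then add intensities.
chiller: 95 − 20·log₁₀(14.3/4.9) = 95 − 9.30 = 85.70 dB SPL.
server rack: 70 − 20·log₁₀(18.3/1.5) = 70 − 21.73 = 48.27 dB SPL.
Σ 10^(L/10) = 3.714e+08 → L_total = 10·log₁₀(3.714e+08) = 85.70 dB SPL.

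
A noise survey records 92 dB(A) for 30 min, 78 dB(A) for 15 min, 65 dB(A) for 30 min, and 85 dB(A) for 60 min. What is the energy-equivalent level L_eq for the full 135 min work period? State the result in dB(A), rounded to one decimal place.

87.0 dB(A)

The energy average is taken in the linear domain: L_eq = 10·log₁₀[(Σ tᵢ·10^(Lᵢ/10))/T], T = 135 min.
Σ tᵢ·10^(Lᵢ/10) = 30·10^(92/10) + 15·10^(78/10) + 30·10^(65/10) + 60·10^(85/10) = 6.756e+10.
L_eq = 10·log₁₀(6.756e+10/135) = 86.99 dB(A).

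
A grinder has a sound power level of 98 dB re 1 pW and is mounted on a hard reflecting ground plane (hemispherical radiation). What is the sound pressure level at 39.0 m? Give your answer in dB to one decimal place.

58.2 dB

Free-field hemispherical radiation: L_p = L_w − 10·log₁₀(2π·r²), r = 39.0 m.
2π·r² = 9557 m², 10·log₁₀ of that is 39.803 dB.
L_p = 98 − 39.803 = 58.20 dB.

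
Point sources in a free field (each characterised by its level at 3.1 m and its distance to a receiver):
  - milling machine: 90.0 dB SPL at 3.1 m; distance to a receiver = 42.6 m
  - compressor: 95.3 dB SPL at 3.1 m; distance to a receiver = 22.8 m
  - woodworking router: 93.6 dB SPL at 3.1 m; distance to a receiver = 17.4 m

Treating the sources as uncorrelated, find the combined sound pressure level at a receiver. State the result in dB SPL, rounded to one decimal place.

First find each source's level at the receiver (point-source: −20·log₁₀(r/r_ref)), then combine on an intensity basis.
milling machine: 90.0 − 20·log₁₀(42.6/3.1) = 90.0 − 22.76 = 67.24 dB SPL.
compressor: 95.3 − 20·log₁₀(22.8/3.1) = 95.3 − 17.33 = 77.97 dB SPL.
woodworking router: 93.6 − 20·log₁₀(17.4/3.1) = 93.6 − 14.98 = 78.62 dB SPL.
Σ 10^(L/10) = 1.407e+08 → L_total = 10·log₁₀(1.407e+08) = 81.48 dB SPL.

81.5 dB SPL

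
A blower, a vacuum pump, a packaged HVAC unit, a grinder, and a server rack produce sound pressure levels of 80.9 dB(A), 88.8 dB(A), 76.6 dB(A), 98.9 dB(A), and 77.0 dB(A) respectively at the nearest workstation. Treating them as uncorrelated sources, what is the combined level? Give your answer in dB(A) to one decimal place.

99.4 dB(A)

For uncorrelated sources the intensities add, so convert each level to linear form, sum, and take 10·log₁₀ of the total.
Σ 10^(L/10) = 10^(80.9/10) + 10^(88.8/10) + 10^(76.6/10) + 10^(98.9/10) + 10^(77.0/10) = 8.740e+09.
L_total = 10·log₁₀(8.740e+09) = 99.42 dB(A).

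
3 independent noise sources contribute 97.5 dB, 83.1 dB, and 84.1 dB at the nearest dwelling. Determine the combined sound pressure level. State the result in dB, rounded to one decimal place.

97.8 dB

Incoherent sources combine by intensity addition: L_total = 10·log₁₀(Σ 10^(L_i/10)).
Σ 10^(L/10) = 10^(97.5/10) + 10^(83.1/10) + 10^(84.1/10) = 6.085e+09.
L_total = 10·log₁₀(6.085e+09) = 97.84 dB.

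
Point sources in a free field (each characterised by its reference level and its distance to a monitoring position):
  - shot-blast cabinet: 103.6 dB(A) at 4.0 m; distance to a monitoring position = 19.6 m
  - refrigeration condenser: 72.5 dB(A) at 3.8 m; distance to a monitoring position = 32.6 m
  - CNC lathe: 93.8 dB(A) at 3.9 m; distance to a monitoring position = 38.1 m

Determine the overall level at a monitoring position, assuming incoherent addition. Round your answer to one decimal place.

89.9 dB(A)

First find each source's level at the receiver (point-source: −20·log₁₀(r/r_ref)), then combine on an intensity basis.
shot-blast cabinet: 103.6 − 20·log₁₀(19.6/4.0) = 103.6 − 13.80 = 89.80 dB(A).
refrigeration condenser: 72.5 − 20·log₁₀(32.6/3.8) = 72.5 − 18.67 = 53.83 dB(A).
CNC lathe: 93.8 − 20·log₁₀(38.1/3.9) = 93.8 − 19.80 = 74.00 dB(A).
Σ 10^(L/10) = 9.795e+08 → L_total = 10·log₁₀(9.795e+08) = 89.91 dB(A).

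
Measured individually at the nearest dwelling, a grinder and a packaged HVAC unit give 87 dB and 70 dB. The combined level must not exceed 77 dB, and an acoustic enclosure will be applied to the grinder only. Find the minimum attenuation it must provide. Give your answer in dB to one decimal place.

11.0 dB

Fixed contribution from the other source: Σ 10^(L/10) = 10^(70/10) = 1.000e+07 (70.00 dB).
To meet 77 dB overall, the treated grinder may contribute at most 10^(77/10) − 1.000e+07 = 4.012e+07, i.e. 76.03 dB.
So the grinder must be reduced from 87 to 76.03 dB: IL = 10.97 dB.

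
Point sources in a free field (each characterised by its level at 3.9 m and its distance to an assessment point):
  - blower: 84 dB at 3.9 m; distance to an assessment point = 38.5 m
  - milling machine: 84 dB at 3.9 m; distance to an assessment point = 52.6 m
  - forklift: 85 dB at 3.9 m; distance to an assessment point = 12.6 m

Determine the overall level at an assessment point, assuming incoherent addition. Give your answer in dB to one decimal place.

75.3 dB

Apply inverse-square spreading to bring every level to the receiver, then sum 10^(L/10).
blower: 84 − 20·log₁₀(38.5/3.9) = 84 − 19.89 = 64.11 dB.
milling machine: 84 − 20·log₁₀(52.6/3.9) = 84 − 22.60 = 61.40 dB.
forklift: 85 − 20·log₁₀(12.6/3.9) = 85 − 10.19 = 74.81 dB.
Σ 10^(L/10) = 3.425e+07 → L_total = 10·log₁₀(3.425e+07) = 75.35 dB.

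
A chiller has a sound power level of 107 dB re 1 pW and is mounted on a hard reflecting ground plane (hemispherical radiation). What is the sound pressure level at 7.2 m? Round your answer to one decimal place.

L_p = L_w − 10·log₁₀(2π·r²) with r = 7.2 m.
2π·r² = 325.7 m², 10·log₁₀ of that is 25.128 dB.
L_p = 107 − 25.128 = 81.87 dB.

81.9 dB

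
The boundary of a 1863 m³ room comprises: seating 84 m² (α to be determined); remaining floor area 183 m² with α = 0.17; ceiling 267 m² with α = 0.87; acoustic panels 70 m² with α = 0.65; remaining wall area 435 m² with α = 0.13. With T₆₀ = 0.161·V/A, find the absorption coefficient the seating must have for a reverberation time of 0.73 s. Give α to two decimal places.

From T₆₀ = 0.161·V/A, the target T₆₀ = 0.73 s needs A = 0.161·1863/0.73 = 410.88 m².
Absorption from the other surfaces = 183·0.17 + 267·0.87 + 70·0.65 + 435·0.13 = 365.45 m², so the seating must supply 45.43 m² over 84 m².
α = 45.43/84 = 0.541.

0.54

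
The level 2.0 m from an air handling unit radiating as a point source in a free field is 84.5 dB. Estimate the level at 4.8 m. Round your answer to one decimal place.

Spherical spreading from a point source gives a 20·log₁₀(r₂/r₁) drop.
L₂ = 84.5 − 20·log₁₀(4.8/2.0) = 84.5 − 7.604 = 76.90 dB.

76.9 dB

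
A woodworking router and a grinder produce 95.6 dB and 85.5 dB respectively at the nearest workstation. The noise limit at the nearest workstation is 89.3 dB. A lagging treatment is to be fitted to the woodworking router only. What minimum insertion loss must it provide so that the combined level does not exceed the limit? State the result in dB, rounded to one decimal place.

The untreated sources together contribute 10^(85.5/10) = 3.548e+08, i.e. 85.50 dB.
To meet 89.3 dB overall, the treated woodworking router may contribute at most 10^(89.3/10) − 3.548e+08 = 4.963e+08, i.e. 86.96 dB.
Required insertion loss = 95.6 − 86.96 = 8.64 dB.

8.6 dB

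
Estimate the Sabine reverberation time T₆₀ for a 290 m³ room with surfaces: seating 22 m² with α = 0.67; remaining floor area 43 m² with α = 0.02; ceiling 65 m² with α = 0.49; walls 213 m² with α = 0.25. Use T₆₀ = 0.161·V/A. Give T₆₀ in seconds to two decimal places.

0.46 s

A = Σ Sᵢαᵢ = 22·0.67 + 43·0.02 + 65·0.49 + 213·0.25 = 100.70 m².
T₆₀ = 0.161·V/A = 0.161·290/100.70 = 0.464 s.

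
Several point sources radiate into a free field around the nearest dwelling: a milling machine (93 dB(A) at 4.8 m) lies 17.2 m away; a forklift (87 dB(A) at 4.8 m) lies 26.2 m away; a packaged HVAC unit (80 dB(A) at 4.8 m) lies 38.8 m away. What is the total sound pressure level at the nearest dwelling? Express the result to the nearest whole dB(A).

Apply inverse-square spreading to bring every level to the receiver, then sum 10^(L/10).
milling machine: 93 − 20·log₁₀(17.2/4.8) = 93 − 11.09 = 81.91 dB(A).
forklift: 87 − 20·log₁₀(26.2/4.8) = 87 − 14.74 = 72.26 dB(A).
packaged HVAC unit: 80 − 20·log₁₀(38.8/4.8) = 80 − 18.15 = 61.85 dB(A).
Σ 10^(L/10) = 1.737e+08 → L_total = 10·log₁₀(1.737e+08) = 82.40 dB(A).

82 dB(A)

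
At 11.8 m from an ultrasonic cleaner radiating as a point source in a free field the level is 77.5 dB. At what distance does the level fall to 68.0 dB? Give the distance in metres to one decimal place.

35.2 m

The 9.5 dB drop corresponds to a distance ratio of 10^(9.5/20) for a point source.
r₂ = 11.8·10^((77.5−68.0)/20) = 11.8·10^(9.5/20) = 35.23 m.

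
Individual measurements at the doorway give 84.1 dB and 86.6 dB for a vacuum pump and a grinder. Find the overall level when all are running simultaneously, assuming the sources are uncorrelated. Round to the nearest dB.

For uncorrelated sources the intensities add, so convert each level to linear form, sum, and take 10·log₁₀ of the total.
Σ 10^(L/10) = 10^(84.1/10) + 10^(86.6/10) = 7.141e+08.
L_total = 10·log₁₀(7.141e+08) = 88.54 dB.

89 dB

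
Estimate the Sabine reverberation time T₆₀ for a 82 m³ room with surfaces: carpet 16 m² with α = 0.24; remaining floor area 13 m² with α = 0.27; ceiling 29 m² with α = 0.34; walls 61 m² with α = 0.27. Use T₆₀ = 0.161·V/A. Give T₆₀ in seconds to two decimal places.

0.39 s

Summing Sᵢαᵢ: 16·0.24 + 13·0.27 + 29·0.34 + 61·0.27 = 33.68 m².
T₆₀ = 0.161·V/A = 0.161·82/33.68 = 0.392 s.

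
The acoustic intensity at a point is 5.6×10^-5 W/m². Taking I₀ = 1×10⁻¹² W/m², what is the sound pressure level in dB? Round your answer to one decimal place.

Dividing by I₀ shifts the exponent by 12: I/I₀ = 5.6×10^7.
L = 10·(0.7482 + 7) = 77.48 dB.

77.5 dB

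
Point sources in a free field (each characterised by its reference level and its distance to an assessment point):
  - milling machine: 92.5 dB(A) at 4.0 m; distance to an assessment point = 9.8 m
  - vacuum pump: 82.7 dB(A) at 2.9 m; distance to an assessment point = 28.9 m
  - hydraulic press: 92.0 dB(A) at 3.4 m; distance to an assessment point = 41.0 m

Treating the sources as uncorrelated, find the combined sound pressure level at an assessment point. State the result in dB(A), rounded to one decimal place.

Propagate each source to the receiver with L = L_ref − 20·log₁₀(r/r_ref), then add intensities.
milling machine: 92.5 − 20·log₁₀(9.8/4.0) = 92.5 − 7.78 = 84.72 dB(A).
vacuum pump: 82.7 − 20·log₁₀(28.9/2.9) = 82.7 − 19.97 = 62.73 dB(A).
hydraulic press: 92.0 − 20·log₁₀(41.0/3.4) = 92.0 − 21.63 = 70.37 dB(A).
Σ 10^(L/10) = 3.090e+08 → L_total = 10·log₁₀(3.090e+08) = 84.90 dB(A).

84.9 dB(A)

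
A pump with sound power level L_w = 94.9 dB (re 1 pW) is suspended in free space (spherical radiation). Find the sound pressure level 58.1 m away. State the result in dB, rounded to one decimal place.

48.6 dB

Free-field spherical radiation: L_p = L_w − 10·log₁₀(4π·r²), r = 58.1 m.
4π·r² = 4.242e+04 m², 10·log₁₀ of that is 46.276 dB.
L_p = 94.9 − 46.276 = 48.62 dB.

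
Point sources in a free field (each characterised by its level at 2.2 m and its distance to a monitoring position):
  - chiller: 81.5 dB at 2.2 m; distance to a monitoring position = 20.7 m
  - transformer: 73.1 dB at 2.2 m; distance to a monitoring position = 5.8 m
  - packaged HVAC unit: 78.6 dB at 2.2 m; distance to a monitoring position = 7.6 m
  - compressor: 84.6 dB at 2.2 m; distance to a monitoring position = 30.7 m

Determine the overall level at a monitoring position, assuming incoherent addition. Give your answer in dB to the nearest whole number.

Apply inverse-square spreading to bring every level to the receiver, then sum 10^(L/10).
chiller: 81.5 − 20·log₁₀(20.7/2.2) = 81.5 − 19.47 = 62.03 dB.
transformer: 73.1 − 20·log₁₀(5.8/2.2) = 73.1 − 8.42 = 64.68 dB.
packaged HVAC unit: 78.6 − 20·log₁₀(7.6/2.2) = 78.6 − 10.77 = 67.83 dB.
compressor: 84.6 − 20·log₁₀(30.7/2.2) = 84.6 − 22.89 = 61.71 dB.
Σ 10^(L/10) = 1.208e+07 → L_total = 10·log₁₀(1.208e+07) = 70.82 dB.

71 dB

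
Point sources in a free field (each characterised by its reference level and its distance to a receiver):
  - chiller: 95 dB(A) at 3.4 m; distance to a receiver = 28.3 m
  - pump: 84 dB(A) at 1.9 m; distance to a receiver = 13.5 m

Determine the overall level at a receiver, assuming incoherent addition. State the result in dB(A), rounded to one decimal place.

77.0 dB(A)

Apply inverse-square spreading to bring every level to the receiver, then sum 10^(L/10).
chiller: 95 − 20·log₁₀(28.3/3.4) = 95 − 18.41 = 76.59 dB(A).
pump: 84 − 20·log₁₀(13.5/1.9) = 84 − 17.03 = 66.97 dB(A).
Σ 10^(L/10) = 5.062e+07 → L_total = 10·log₁₀(5.062e+07) = 77.04 dB(A).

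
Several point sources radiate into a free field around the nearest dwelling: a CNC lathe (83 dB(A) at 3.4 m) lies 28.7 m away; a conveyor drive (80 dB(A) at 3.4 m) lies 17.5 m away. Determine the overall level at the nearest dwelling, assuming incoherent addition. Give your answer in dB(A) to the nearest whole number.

68 dB(A)

Apply inverse-square spreading to bring every level to the receiver, then sum 10^(L/10).
CNC lathe: 83 − 20·log₁₀(28.7/3.4) = 83 − 18.53 = 64.47 dB(A).
conveyor drive: 80 − 20·log₁₀(17.5/3.4) = 80 − 14.23 = 65.77 dB(A).
Σ 10^(L/10) = 6.575e+06 → L_total = 10·log₁₀(6.575e+06) = 68.18 dB(A).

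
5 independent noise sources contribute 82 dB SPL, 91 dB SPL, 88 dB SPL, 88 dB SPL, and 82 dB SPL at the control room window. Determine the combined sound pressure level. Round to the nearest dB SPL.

95 dB SPL

For uncorrelated sources the intensities add, so convert each level to linear form, sum, and take 10·log₁₀ of the total.
Σ 10^(L/10) = 10^(82/10) + 10^(91/10) + 10^(88/10) + 10^(88/10) + 10^(82/10) = 2.838e+09.
L_total = 10·log₁₀(2.838e+09) = 94.53 dB SPL.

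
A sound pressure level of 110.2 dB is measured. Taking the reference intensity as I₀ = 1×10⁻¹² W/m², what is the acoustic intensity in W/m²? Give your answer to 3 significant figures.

0.105 W/m²

I = I₀·10^(L/10) = 10⁻¹² × 10^(110.2/10) = 10^(-0.980).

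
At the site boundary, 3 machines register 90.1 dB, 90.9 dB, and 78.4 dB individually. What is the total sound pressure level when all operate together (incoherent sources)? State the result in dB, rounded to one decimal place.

Incoherent sources combine by intensity addition: L_total = 10·log₁₀(Σ 10^(L_i/10)).
Σ 10^(L/10) = 10^(90.1/10) + 10^(90.9/10) + 10^(78.4/10) = 2.323e+09.
L_total = 10·log₁₀(2.323e+09) = 93.66 dB.

93.7 dB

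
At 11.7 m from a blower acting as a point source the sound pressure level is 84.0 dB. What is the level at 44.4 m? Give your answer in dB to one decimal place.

Point-source attenuation: ΔL = 20·log₁₀(r₂/r₁) = 20·log₁₀(44.4/11.7) = 11.584 dB.
L₂ = 84.0 − 20·log₁₀(44.4/11.7) = 84.0 − 11.584 = 72.42 dB.

72.4 dB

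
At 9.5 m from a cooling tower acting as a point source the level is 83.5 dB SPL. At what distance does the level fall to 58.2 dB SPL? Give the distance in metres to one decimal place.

174.9 m

For a point source L₁ − L₂ = 20·log₁₀(r₂/r₁), so r₂ = r₁·10^((L₁−L₂)/20).
r₂ = 9.5·10^((83.5−58.2)/20) = 9.5·10^(25.3/20) = 174.87 m.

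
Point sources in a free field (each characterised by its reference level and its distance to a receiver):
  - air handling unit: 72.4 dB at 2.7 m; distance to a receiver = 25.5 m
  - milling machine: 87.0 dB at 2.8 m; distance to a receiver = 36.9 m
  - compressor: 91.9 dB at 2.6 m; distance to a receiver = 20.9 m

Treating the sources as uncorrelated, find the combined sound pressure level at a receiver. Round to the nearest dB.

First find each source's level at the receiver (point-source: −20·log₁₀(r/r_ref)), then combine on an intensity basis.
air handling unit: 72.4 − 20·log₁₀(25.5/2.7) = 72.4 − 19.50 = 52.90 dB.
milling machine: 87.0 − 20·log₁₀(36.9/2.8) = 87.0 − 22.40 = 64.60 dB.
compressor: 91.9 − 20·log₁₀(20.9/2.6) = 91.9 − 18.10 = 73.80 dB.
Σ 10^(L/10) = 2.705e+07 → L_total = 10·log₁₀(2.705e+07) = 74.32 dB.

74 dB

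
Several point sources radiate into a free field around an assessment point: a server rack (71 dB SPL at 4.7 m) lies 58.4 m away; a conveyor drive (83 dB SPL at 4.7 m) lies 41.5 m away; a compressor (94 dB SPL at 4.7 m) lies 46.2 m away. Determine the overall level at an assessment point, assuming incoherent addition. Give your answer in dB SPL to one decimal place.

74.6 dB SPL

Propagate each source to the receiver with L = L_ref − 20·log₁₀(r/r_ref), then add intensities.
server rack: 71 − 20·log₁₀(58.4/4.7) = 71 − 21.89 = 49.11 dB SPL.
conveyor drive: 83 − 20·log₁₀(41.5/4.7) = 83 − 18.92 = 64.08 dB SPL.
compressor: 94 − 20·log₁₀(46.2/4.7) = 94 − 19.85 = 74.15 dB SPL.
Σ 10^(L/10) = 2.864e+07 → L_total = 10·log₁₀(2.864e+07) = 74.57 dB SPL.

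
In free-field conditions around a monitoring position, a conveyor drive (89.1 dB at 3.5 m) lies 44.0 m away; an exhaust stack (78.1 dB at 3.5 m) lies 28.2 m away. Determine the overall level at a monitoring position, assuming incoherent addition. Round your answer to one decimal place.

Propagate each source to the receiver with L = L_ref − 20·log₁₀(r/r_ref), then add intensities.
conveyor drive: 89.1 − 20·log₁₀(44.0/3.5) = 89.1 − 21.99 = 67.11 dB.
exhaust stack: 78.1 − 20·log₁₀(28.2/3.5) = 78.1 − 18.12 = 59.98 dB.
Σ 10^(L/10) = 6.138e+06 → L_total = 10·log₁₀(6.138e+06) = 67.88 dB.

67.9 dB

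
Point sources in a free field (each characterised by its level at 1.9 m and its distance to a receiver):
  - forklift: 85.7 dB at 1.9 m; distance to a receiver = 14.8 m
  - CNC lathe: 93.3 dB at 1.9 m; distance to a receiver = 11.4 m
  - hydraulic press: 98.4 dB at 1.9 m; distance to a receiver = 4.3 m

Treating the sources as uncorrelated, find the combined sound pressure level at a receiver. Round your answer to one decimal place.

91.5 dB

Apply inverse-square spreading to bring every level to the receiver, then sum 10^(L/10).
forklift: 85.7 − 20·log₁₀(14.8/1.9) = 85.7 − 17.83 = 67.87 dB.
CNC lathe: 93.3 − 20·log₁₀(11.4/1.9) = 93.3 − 15.56 = 77.74 dB.
hydraulic press: 98.4 − 20·log₁₀(4.3/1.9) = 98.4 − 7.09 = 91.31 dB.
Σ 10^(L/10) = 1.416e+09 → L_total = 10·log₁₀(1.416e+09) = 91.51 dB.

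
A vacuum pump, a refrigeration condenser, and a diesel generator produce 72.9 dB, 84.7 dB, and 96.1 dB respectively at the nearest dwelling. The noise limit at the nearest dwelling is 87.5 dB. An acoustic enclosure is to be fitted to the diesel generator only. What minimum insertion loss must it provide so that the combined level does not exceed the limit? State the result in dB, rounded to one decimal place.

The untreated sources together contribute 10^(72.9/10) + 10^(84.7/10) = 3.146e+08, i.e. 84.98 dB.
The limit corresponds to 10^(87.5/10) = 5.623e+08; subtracting the fixed part leaves 2.477e+08 for the diesel generator, i.e. 83.94 dB.
So the diesel generator must be reduced from 96.1 to 83.94 dB: IL = 12.16 dB.

12.2 dB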